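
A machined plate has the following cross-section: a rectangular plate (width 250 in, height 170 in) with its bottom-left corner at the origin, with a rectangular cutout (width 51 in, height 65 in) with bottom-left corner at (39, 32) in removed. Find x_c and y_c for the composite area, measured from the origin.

x_c = 130.12 in, y_c = 86.73 in

plate: A = 250 × 170 = 42500.00, centroid at (125.00, 85.00).
hole: A = −(51 × 65) = -3315.00, centroid at (64.50, 64.50).
ΣA = 39185.00 in², ΣAx_c = 5098682.50 in³, ΣAy_c = 3398682.50 in³.
x_c = 5098682.50/39185.00 = 130.12 in; y_c = 3398682.50/39185.00 = 86.73 in.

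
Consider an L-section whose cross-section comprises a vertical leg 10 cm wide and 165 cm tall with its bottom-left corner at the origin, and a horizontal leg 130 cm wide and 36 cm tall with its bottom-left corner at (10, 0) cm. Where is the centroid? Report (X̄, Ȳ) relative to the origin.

X̄ = 56.75 cm, Ȳ = 34.81 cm

vertical leg: A = 10 × 165 = 1650.00, centroid at (5.00, 82.50).
horizontal leg: A = 130 × 36 = 4680.00, centroid at (75.00, 18.00).
ΣA = 6330.00 cm², ΣAX̄ = 359250.00 cm³, ΣAȲ = 220365.00 cm³.
X̄ = 359250.00/6330.00 = 56.75 cm; Ȳ = 220365.00/6330.00 = 34.81 cm.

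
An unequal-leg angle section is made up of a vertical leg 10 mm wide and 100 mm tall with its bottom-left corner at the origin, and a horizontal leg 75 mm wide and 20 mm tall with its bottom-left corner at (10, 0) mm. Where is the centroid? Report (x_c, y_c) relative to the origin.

vertical leg: A = 10 × 100 = 1000.00, centroid at (5.00, 50.00).
horizontal leg: A = 75 × 20 = 1500.00, centroid at (47.50, 10.00).
ΣA = 2500.00 mm², ΣAx_c = 76250.00 mm³, ΣAy_c = 65000.00 mm³.
x_c = 76250.00/2500.00 = 30.50 mm; y_c = 65000.00/2500.00 = 26.00 mm.

x_c = 30.50 mm, y_c = 26.00 mm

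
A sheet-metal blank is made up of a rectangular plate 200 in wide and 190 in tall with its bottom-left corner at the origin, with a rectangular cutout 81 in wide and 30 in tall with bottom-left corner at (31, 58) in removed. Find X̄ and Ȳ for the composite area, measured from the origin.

plate: A = 200 × 190 = 38000.00, centroid at (100.00, 95.00).
hole: A = −(81 × 30) = -2430.00, centroid at (71.50, 73.00).
ΣA = 35570.00 in², ΣAX̄ = 3626255.00 in³, ΣAȲ = 3432610.00 in³.
X̄ = 3626255.00/35570.00 = 101.95 in; Ȳ = 3432610.00/35570.00 = 96.50 in.

X̄ = 101.95 in, Ȳ = 96.50 in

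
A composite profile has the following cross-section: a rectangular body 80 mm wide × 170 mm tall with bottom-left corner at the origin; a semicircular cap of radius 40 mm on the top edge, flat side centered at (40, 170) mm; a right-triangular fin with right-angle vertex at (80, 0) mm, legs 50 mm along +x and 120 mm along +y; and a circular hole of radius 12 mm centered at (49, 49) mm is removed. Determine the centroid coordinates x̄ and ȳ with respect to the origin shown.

rectangular body: A = 80 × 170 = 13600.00, centroid at (40.00, 85.00).
semicircular top: A = ½π·40² = 2513.27, centroid at (40.00, 186.98).
triangular fin: A = ½·50·120 = 3000.00, centroid at (96.67, 40.00).
hole: A = −π·12² = -452.39, centroid at (49.00, 49.00).
ΣA = 18660.88 mm²
ΣAx̄ = (13600.00)(40.00) + (2513.27)(40.00) + (3000.00)(96.67) + (-452.39)(49.00) = 912363.89 mm³
ΣAȳ = (13600.00)(85.00) + (2513.27)(186.98) + (3000.00)(40.00) + (-452.39)(49.00) = 1723756.19 mm³
x̄ = 912363.89 / 18660.88 = 48.89 mm
ȳ = 1723756.19 / 18660.88 = 92.37 mm

x̄ = 48.89 mm, ȳ = 92.37 mm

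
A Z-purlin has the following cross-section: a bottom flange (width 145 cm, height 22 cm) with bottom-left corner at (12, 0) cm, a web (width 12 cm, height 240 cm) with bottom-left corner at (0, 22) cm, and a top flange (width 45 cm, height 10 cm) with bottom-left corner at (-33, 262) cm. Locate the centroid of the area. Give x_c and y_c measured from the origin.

bottom flange: A = 145 × 22 = 3190.00, centroid at (84.50, 11.00).
web: A = 12 × 240 = 2880.00, centroid at (6.00, 142.00).
top flange: A = 45 × 10 = 450.00, centroid at (-10.50, 267.00).
ΣA = 6520.00 cm², ΣAx_c = 282110.00 cm³, ΣAy_c = 564200.00 cm³.
x_c = 282110.00/6520.00 = 43.27 cm; y_c = 564200.00/6520.00 = 86.53 cm.

x_c = 43.27 cm, y_c = 86.53 cm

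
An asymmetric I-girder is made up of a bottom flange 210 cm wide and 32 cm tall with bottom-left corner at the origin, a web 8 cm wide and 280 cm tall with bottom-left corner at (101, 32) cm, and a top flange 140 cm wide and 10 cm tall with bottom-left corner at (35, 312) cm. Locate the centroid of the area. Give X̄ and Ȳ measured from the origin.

bottom flange: A = 210 × 32 = 6720.00, centroid at (105.00, 16.00).
web: A = 8 × 280 = 2240.00, centroid at (105.00, 172.00).
top flange: A = 140 × 10 = 1400.00, centroid at (105.00, 317.00).
ΣA = 10360.00 cm²
ΣAX̄ = (6720.00)(105.00) + (2240.00)(105.00) + (1400.00)(105.00) = 1087800.00 cm³
ΣAȲ = (6720.00)(16.00) + (2240.00)(172.00) + (1400.00)(317.00) = 936600.00 cm³
X̄ = 1087800.00 / 10360.00 = 105.00 cm
Ȳ = 936600.00 / 10360.00 = 90.41 cm

X̄ = 105.00 cm, Ȳ = 90.41 cm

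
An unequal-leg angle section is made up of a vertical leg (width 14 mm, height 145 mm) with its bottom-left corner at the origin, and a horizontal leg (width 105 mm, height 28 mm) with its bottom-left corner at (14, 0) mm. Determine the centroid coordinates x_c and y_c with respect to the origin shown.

x_c = 42.20 mm, y_c = 37.89 mm

vertical leg: A = 14 × 145 = 2030.00, centroid at (7.00, 72.50).
horizontal leg: A = 105 × 28 = 2940.00, centroid at (66.50, 14.00).
ΣA = 4970.00 mm²
ΣAx_c = (2030.00)(7.00) + (2940.00)(66.50) = 209720.00 mm³
ΣAy_c = (2030.00)(72.50) + (2940.00)(14.00) = 188335.00 mm³
x_c = 209720.00 / 4970.00 = 42.20 mm
y_c = 188335.00 / 4970.00 = 37.89 mm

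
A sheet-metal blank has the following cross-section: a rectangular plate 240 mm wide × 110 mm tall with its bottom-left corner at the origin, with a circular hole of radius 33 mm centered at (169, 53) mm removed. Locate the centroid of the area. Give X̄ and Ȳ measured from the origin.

X̄ = 112.70 mm, Ȳ = 55.30 mm

plate: A = 240 × 110 = 26400.00, centroid at (120.00, 55.00).
hole: A = −π·33² = -3421.19, centroid at (169.00, 53.00).
ΣA = 22978.81 mm², ΣAX̄ = 2589818.15 mm³, ΣAȲ = 1270676.70 mm³.
X̄ = 2589818.15/22978.81 = 112.70 mm; Ȳ = 1270676.70/22978.81 = 55.30 mm.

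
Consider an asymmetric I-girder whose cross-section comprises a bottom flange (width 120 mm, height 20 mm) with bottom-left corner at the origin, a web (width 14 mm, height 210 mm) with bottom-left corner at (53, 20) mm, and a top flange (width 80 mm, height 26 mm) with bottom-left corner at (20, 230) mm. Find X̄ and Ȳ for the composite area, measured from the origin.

bottom flange: A = 120 × 20 = 2400.00, centroid at (60.00, 10.00).
web: A = 14 × 210 = 2940.00, centroid at (60.00, 125.00).
top flange: A = 80 × 26 = 2080.00, centroid at (60.00, 243.00).
ΣA = 7420.00 mm²
ΣAX̄ = (2400.00)(60.00) + (2940.00)(60.00) + (2080.00)(60.00) = 445200.00 mm³
ΣAȲ = (2400.00)(10.00) + (2940.00)(125.00) + (2080.00)(243.00) = 896940.00 mm³
X̄ = 445200.00 / 7420.00 = 60.00 mm
Ȳ = 896940.00 / 7420.00 = 120.88 mm

X̄ = 60.00 mm, Ȳ = 120.88 mm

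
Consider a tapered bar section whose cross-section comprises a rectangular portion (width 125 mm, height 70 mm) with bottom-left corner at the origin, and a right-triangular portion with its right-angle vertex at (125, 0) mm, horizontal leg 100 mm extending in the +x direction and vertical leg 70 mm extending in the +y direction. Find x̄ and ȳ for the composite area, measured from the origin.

Part | A | x̄ᵢ | ȳᵢ | A·x̄ᵢ | A·ȳᵢ
rectangular portion | 8750.00 | 62.50 | 35.00 | 546875.00 | 306250.00
triangular portion | 3500.00 | 158.33 | 23.33 | 554166.67 | 81666.67
Σ | 12250.00 |  |  | 1101041.67 | 387916.67
x̄ = 1101041.67 / 12250.00 = 89.88 mm
ȳ = 387916.67 / 12250.00 = 31.67 mm

x̄ = 89.88 mm, ȳ = 31.67 mm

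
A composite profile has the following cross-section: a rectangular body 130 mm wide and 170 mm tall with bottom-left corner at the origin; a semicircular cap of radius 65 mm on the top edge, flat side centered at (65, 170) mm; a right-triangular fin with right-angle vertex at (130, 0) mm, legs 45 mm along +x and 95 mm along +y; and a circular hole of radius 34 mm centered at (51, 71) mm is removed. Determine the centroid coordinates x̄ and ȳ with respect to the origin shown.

rectangular body: A = 130 × 170 = 22100.00, centroid at (65.00, 85.00).
semicircular top: A = ½π·65² = 6636.61, centroid at (65.00, 197.59).
triangular fin: A = ½·45·95 = 2137.50, centroid at (145.00, 31.67).
hole: A = −π·34² = -3631.68, centroid at (51.00, 71.00).
ΣA = 27242.43 mm²
ΣAx̄ = (22100.00)(65.00) + (6636.61)(65.00) + (2137.50)(145.00) + (-3631.68)(51.00) = 1992601.70 mm³
ΣAȳ = (22100.00)(85.00) + (6636.61)(197.59) + (2137.50)(31.67) + (-3631.68)(71.00) = 2999645.94 mm³
x̄ = 1992601.70 / 27242.43 = 73.14 mm
ȳ = 2999645.94 / 27242.43 = 110.11 mm

x̄ = 73.14 mm, ȳ = 110.11 mm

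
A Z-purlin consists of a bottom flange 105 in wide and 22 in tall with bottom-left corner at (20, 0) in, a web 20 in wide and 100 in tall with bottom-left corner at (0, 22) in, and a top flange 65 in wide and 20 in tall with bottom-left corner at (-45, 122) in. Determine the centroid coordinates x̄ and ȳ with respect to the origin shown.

x̄ = 30.52 in, ȳ = 60.79 in

bottom flange: A = 105 × 22 = 2310.00, centroid at (72.50, 11.00).
web: A = 20 × 100 = 2000.00, centroid at (10.00, 72.00).
top flange: A = 65 × 20 = 1300.00, centroid at (-12.50, 132.00).
ΣA = 5610.00 in²
ΣAx̄ = (2310.00)(72.50) + (2000.00)(10.00) + (1300.00)(-12.50) = 171225.00 in³
ΣAȳ = (2310.00)(11.00) + (2000.00)(72.00) + (1300.00)(132.00) = 341010.00 in³
x̄ = 171225.00 / 5610.00 = 30.52 in
ȳ = 341010.00 / 5610.00 = 60.79 in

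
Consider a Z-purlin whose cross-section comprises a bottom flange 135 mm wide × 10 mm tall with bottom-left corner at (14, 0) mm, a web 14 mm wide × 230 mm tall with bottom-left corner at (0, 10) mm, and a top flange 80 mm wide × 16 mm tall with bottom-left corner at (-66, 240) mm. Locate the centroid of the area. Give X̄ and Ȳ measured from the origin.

bottom flange: A = 135 × 10 = 1350.00, centroid at (81.50, 5.00).
web: A = 14 × 230 = 3220.00, centroid at (7.00, 125.00).
top flange: A = 80 × 16 = 1280.00, centroid at (-26.00, 248.00).
ΣA = 5850.00 mm², ΣAX̄ = 99285.00 mm³, ΣAȲ = 726690.00 mm³.
X̄ = 99285.00/5850.00 = 16.97 mm; Ȳ = 726690.00/5850.00 = 124.22 mm.

X̄ = 16.97 mm, Ȳ = 124.22 mm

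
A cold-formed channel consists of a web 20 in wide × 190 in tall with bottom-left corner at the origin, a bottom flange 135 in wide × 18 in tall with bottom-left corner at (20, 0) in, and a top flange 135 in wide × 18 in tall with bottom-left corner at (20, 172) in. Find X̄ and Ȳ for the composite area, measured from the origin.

web: A = 20 × 190 = 3800.00, centroid at (10.00, 95.00).
bottom flange: A = 135 × 18 = 2430.00, centroid at (87.50, 9.00).
top flange: A = 135 × 18 = 2430.00, centroid at (87.50, 181.00).
ΣA = 8660.00 in²
ΣAX̄ = (3800.00)(10.00) + (2430.00)(87.50) + (2430.00)(87.50) = 463250.00 in³
ΣAȲ = (3800.00)(95.00) + (2430.00)(9.00) + (2430.00)(181.00) = 822700.00 in³
X̄ = 463250.00 / 8660.00 = 53.49 in
Ȳ = 822700.00 / 8660.00 = 95.00 in

X̄ = 53.49 in, Ȳ = 95.00 in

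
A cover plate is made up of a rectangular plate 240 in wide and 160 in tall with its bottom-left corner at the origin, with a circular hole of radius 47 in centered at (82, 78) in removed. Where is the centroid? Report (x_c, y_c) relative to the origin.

x_c = 128.38 in, y_c = 80.44 in

plate: A = 240 × 160 = 38400.00, centroid at (120.00, 80.00).
hole: A = −π·47² = -6939.78, centroid at (82.00, 78.00).
ΣA = 31460.22 in², ΣAx_c = 4038938.19 in³, ΣAy_c = 2530697.30 in³.
x_c = 4038938.19/31460.22 = 128.38 in; y_c = 2530697.30/31460.22 = 80.44 in.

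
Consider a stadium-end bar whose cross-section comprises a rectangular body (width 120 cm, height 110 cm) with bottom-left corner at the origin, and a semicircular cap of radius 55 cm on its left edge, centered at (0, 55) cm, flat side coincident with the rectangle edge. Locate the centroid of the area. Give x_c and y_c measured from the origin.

rectangular body: A = 120 × 110 = 13200.00, centroid at (60.00, 55.00).
semicircular end: A = ½π·55² = 4751.66, centroid at (-23.34, 55.00).
ΣA = 17951.66 cm²
ΣAx_c = (13200.00)(60.00) + (4751.66)(-23.34) = 681083.33 cm³
ΣAy_c = (13200.00)(55.00) + (4751.66)(55.00) = 987341.24 cm³
x_c = 681083.33 / 17951.66 = 37.94 cm
y_c = 987341.24 / 17951.66 = 55.00 cm

x_c = 37.94 cm, y_c = 55.00 cm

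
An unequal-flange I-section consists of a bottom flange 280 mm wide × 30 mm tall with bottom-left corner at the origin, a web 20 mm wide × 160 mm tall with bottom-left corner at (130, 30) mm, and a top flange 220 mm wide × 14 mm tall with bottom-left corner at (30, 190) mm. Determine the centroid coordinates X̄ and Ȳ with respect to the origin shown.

X̄ = 140.00 mm, Ȳ = 73.89 mm

bottom flange: A = 280 × 30 = 8400.00, centroid at (140.00, 15.00).
web: A = 20 × 160 = 3200.00, centroid at (140.00, 110.00).
top flange: A = 220 × 14 = 3080.00, centroid at (140.00, 197.00).
ΣA = 14680.00 mm²
ΣAX̄ = (8400.00)(140.00) + (3200.00)(140.00) + (3080.00)(140.00) = 2055200.00 mm³
ΣAȲ = (8400.00)(15.00) + (3200.00)(110.00) + (3080.00)(197.00) = 1084760.00 mm³
X̄ = 2055200.00 / 14680.00 = 140.00 mm
Ȳ = 1084760.00 / 14680.00 = 73.89 mm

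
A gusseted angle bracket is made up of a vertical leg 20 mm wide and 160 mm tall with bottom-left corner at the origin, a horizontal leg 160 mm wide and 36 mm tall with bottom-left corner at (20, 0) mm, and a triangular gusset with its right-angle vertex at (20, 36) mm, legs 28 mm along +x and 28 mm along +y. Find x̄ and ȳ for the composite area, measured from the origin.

x̄ = 66.24 mm, ȳ = 40.36 mm

Part | A | x̄ᵢ | ȳᵢ | A·x̄ᵢ | A·ȳᵢ
vertical leg | 3200.00 | 10.00 | 80.00 | 32000.00 | 256000.00
horizontal leg | 5760.00 | 100.00 | 18.00 | 576000.00 | 103680.00
gusset | 392.00 | 29.33 | 45.33 | 11498.67 | 17770.67
Σ | 9352.00 |  |  | 619498.67 | 377450.67
x̄ = 619498.67 / 9352.00 = 66.24 mm
ȳ = 377450.67 / 9352.00 = 40.36 mm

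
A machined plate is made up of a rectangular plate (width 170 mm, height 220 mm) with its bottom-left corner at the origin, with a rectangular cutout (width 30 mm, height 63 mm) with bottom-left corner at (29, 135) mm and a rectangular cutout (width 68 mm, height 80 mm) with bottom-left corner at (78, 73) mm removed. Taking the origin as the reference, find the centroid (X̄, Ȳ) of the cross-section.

plate: A = 170 × 220 = 37400.00, centroid at (85.00, 110.00).
hole 1: A = −(30 × 63) = -1890.00, centroid at (44.00, 166.50).
hole 2: A = −(68 × 80) = -5440.00, centroid at (112.00, 113.00).
ΣA = 30070.00 mm²
ΣAX̄ = (37400.00)(85.00) + (-1890.00)(44.00) + (-5440.00)(112.00) = 2486560.00 mm³
ΣAȲ = (37400.00)(110.00) + (-1890.00)(166.50) + (-5440.00)(113.00) = 3184595.00 mm³
X̄ = 2486560.00 / 30070.00 = 82.69 mm
Ȳ = 3184595.00 / 30070.00 = 105.91 mm

X̄ = 82.69 mm, Ȳ = 105.91 mm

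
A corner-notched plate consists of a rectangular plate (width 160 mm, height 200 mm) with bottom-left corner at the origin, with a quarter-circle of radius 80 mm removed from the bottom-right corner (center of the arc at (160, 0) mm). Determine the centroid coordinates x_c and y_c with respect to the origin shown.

x_c = 71.42 mm, y_c = 112.31 mm

Part | A | x̄ᵢ | ȳᵢ | A·x̄ᵢ | A·ȳᵢ
plate | 32000.00 | 80.00 | 100.00 | 2560000.00 | 3200000.00
removed quarter-circle | -5026.55 | 126.05 | 33.95 | -633581.05 | -170666.67
Σ | 26973.45 |  |  | 1926418.95 | 3029333.33
x_c = 1926418.95 / 26973.45 = 71.42 mm
y_c = 3029333.33 / 26973.45 = 112.31 mm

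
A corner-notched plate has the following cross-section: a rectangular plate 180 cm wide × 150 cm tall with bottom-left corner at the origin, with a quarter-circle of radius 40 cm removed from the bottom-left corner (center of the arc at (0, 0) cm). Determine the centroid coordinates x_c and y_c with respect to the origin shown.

plate: A = 180 × 150 = 27000.00, centroid at (90.00, 75.00).
removed quarter-circle: A = −¼π·40² = -1256.64, centroid at (16.98, 16.98).
ΣA = 25743.36 cm², ΣAx_c = 2408666.67 cm³, ΣAy_c = 2003666.67 cm³.
x_c = 2408666.67/25743.36 = 93.56 cm; y_c = 2003666.67/25743.36 = 77.83 cm.

x_c = 93.56 cm, y_c = 77.83 cm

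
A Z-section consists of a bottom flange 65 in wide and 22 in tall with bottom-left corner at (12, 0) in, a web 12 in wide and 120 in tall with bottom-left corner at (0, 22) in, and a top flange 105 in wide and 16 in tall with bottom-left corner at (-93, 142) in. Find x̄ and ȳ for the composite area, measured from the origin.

bottom flange: A = 65 × 22 = 1430.00, centroid at (44.50, 11.00).
web: A = 12 × 120 = 1440.00, centroid at (6.00, 82.00).
top flange: A = 105 × 16 = 1680.00, centroid at (-40.50, 150.00).
ΣA = 4550.00 in², ΣAx̄ = 4235.00 in³, ΣAȳ = 385810.00 in³.
x̄ = 4235.00/4550.00 = 0.93 in; ȳ = 385810.00/4550.00 = 84.79 in.

x̄ = 0.93 in, ȳ = 84.79 in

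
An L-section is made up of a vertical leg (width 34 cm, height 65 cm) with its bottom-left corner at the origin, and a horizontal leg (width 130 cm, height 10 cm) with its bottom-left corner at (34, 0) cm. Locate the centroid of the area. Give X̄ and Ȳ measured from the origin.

Part | A | x̄ᵢ | ȳᵢ | A·x̄ᵢ | A·ȳᵢ
vertical leg | 2210.00 | 17.00 | 32.50 | 37570.00 | 71825.00
horizontal leg | 1300.00 | 99.00 | 5.00 | 128700.00 | 6500.00
Σ | 3510.00 |  |  | 166270.00 | 78325.00
X̄ = 166270.00 / 3510.00 = 47.37 cm
Ȳ = 78325.00 / 3510.00 = 22.31 cm

X̄ = 47.37 cm, Ȳ = 22.31 cm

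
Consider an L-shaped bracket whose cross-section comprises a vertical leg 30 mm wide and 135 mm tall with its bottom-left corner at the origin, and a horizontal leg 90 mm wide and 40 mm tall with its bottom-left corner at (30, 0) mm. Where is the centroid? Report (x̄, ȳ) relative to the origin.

vertical leg: A = 30 × 135 = 4050.00, centroid at (15.00, 67.50).
horizontal leg: A = 90 × 40 = 3600.00, centroid at (75.00, 20.00).
ΣA = 7650.00 mm², ΣAx̄ = 330750.00 mm³, ΣAȳ = 345375.00 mm³.
x̄ = 330750.00/7650.00 = 43.24 mm; ȳ = 345375.00/7650.00 = 45.15 mm.

x̄ = 43.24 mm, ȳ = 45.15 mm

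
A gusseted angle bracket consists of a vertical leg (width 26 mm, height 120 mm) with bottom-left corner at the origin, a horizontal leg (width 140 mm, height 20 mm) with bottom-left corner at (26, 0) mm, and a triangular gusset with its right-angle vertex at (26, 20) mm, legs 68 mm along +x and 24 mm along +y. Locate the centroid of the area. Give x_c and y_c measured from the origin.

x_c = 51.82 mm, y_c = 35.34 mm

Part | A | x̄ᵢ | ȳᵢ | A·x̄ᵢ | A·ȳᵢ
vertical leg | 3120.00 | 13.00 | 60.00 | 40560.00 | 187200.00
horizontal leg | 2800.00 | 96.00 | 10.00 | 268800.00 | 28000.00
gusset | 816.00 | 48.67 | 28.00 | 39712.00 | 22848.00
Σ | 6736.00 |  |  | 349072.00 | 238048.00
x_c = 349072.00 / 6736.00 = 51.82 mm
y_c = 238048.00 / 6736.00 = 35.34 mm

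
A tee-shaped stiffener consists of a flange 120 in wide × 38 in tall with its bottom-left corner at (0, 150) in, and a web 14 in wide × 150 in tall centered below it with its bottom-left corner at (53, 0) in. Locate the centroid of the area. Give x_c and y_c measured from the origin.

x_c = 60.00 in, y_c = 139.36 in

web: A = 14 × 150 = 2100.00, centroid at (60.00, 75.00).
flange: A = 120 × 38 = 4560.00, centroid at (60.00, 169.00).
ΣA = 6660.00 in², ΣAx_c = 399600.00 in³, ΣAy_c = 928140.00 in³.
x_c = 399600.00/6660.00 = 60.00 in; y_c = 928140.00/6660.00 = 139.36 in.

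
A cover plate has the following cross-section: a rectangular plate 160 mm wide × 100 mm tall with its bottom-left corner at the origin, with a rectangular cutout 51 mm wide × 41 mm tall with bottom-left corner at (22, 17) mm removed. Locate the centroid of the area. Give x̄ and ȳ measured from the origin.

plate: A = 160 × 100 = 16000.00, centroid at (80.00, 50.00).
hole: A = −(51 × 41) = -2091.00, centroid at (47.50, 37.50).
ΣA = 13909.00 mm², ΣAx̄ = 1180677.50 mm³, ΣAȳ = 721587.50 mm³.
x̄ = 1180677.50/13909.00 = 84.89 mm; ȳ = 721587.50/13909.00 = 51.88 mm.

x̄ = 84.89 mm, ȳ = 51.88 mm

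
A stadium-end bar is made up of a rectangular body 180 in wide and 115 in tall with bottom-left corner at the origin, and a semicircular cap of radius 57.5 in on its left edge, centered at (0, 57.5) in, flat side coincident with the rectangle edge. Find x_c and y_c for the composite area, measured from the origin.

x_c = 67.05 in, y_c = 57.50 in

rectangular body: A = 180 × 115 = 20700.00, centroid at (90.00, 57.50).
semicircular end: A = ½π·57.5² = 5193.45, centroid at (-24.40, 57.50).
ΣA = 25893.45 in²
ΣAx_c = (20700.00)(90.00) + (5193.45)(-24.40) = 1736260.42 in³
ΣAy_c = (20700.00)(57.50) + (5193.45)(57.50) = 1488873.11 in³
x_c = 1736260.42 / 25893.45 = 67.05 in
y_c = 1488873.11 / 25893.45 = 57.50 in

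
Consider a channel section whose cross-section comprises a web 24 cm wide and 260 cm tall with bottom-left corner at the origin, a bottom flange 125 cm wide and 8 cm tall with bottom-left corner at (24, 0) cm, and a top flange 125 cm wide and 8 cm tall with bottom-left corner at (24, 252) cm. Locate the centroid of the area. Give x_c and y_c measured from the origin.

web: A = 24 × 260 = 6240.00, centroid at (12.00, 130.00).
bottom flange: A = 125 × 8 = 1000.00, centroid at (86.50, 4.00).
top flange: A = 125 × 8 = 1000.00, centroid at (86.50, 256.00).
ΣA = 8240.00 cm²
ΣAx_c = (6240.00)(12.00) + (1000.00)(86.50) + (1000.00)(86.50) = 247880.00 cm³
ΣAy_c = (6240.00)(130.00) + (1000.00)(4.00) + (1000.00)(256.00) = 1071200.00 cm³
x_c = 247880.00 / 8240.00 = 30.08 cm
y_c = 1071200.00 / 8240.00 = 130.00 cm

x_c = 30.08 cm, y_c = 130.00 cm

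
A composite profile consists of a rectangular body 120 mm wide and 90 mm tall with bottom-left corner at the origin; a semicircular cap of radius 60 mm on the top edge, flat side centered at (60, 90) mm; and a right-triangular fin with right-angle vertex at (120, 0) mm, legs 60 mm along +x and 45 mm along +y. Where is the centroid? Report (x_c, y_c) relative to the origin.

x_c = 66.07 mm, y_c = 65.11 mm

Part | A | x̄ᵢ | ȳᵢ | A·x̄ᵢ | A·ȳᵢ
rectangular body | 10800.00 | 60.00 | 45.00 | 648000.00 | 486000.00
semicircular top | 5654.87 | 60.00 | 115.46 | 339292.01 | 652938.01
triangular fin | 1350.00 | 140.00 | 15.00 | 189000.00 | 20250.00
Σ | 17804.87 |  |  | 1176292.01 | 1159188.01
x_c = 1176292.01 / 17804.87 = 66.07 mm
y_c = 1159188.01 / 17804.87 = 65.11 mm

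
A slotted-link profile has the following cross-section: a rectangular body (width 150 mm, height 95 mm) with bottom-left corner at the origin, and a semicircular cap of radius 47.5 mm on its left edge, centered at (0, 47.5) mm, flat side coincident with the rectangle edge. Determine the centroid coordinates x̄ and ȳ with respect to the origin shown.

Part | A | x̄ᵢ | ȳᵢ | A·x̄ᵢ | A·ȳᵢ
rectangular body | 14250.00 | 75.00 | 47.50 | 1068750.00 | 676875.00
semicircular end | 3544.11 | -20.16 | 47.50 | -71447.92 | 168345.19
Σ | 17794.11 |  |  | 997302.08 | 845220.19
x̄ = 997302.08 / 17794.11 = 56.05 mm
ȳ = 845220.19 / 17794.11 = 47.50 mm

x̄ = 56.05 mm, ȳ = 47.50 mm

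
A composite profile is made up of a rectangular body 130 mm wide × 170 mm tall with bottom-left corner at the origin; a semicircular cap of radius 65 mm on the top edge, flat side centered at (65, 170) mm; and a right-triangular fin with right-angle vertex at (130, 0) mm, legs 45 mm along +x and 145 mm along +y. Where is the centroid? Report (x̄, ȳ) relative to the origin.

Part | A | x̄ᵢ | ȳᵢ | A·x̄ᵢ | A·ȳᵢ
rectangular body | 22100.00 | 65.00 | 85.00 | 1436500.00 | 1878500.00
semicircular top | 6636.61 | 65.00 | 197.59 | 431379.94 | 1311307.80
triangular fin | 3262.50 | 145.00 | 48.33 | 473062.50 | 157687.50
Σ | 31999.11 |  |  | 2340942.44 | 3347495.30
x̄ = 2340942.44 / 31999.11 = 73.16 mm
ȳ = 3347495.30 / 31999.11 = 104.61 mm

x̄ = 73.16 mm, ȳ = 104.61 mm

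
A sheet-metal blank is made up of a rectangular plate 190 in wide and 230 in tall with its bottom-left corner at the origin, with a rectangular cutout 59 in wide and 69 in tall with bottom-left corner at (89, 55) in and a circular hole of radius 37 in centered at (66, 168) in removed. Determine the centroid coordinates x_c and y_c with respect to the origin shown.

plate: A = 190 × 230 = 43700.00, centroid at (95.00, 115.00).
hole 1: A = −(59 × 69) = -4071.00, centroid at (118.50, 89.50).
hole 2: A = −π·37² = -4300.84, centroid at (66.00, 168.00).
ΣA = 35328.16 in², ΣAx_c = 3385231.04 in³, ΣAy_c = 3938604.32 in³.
x_c = 3385231.04/35328.16 = 95.82 in; y_c = 3938604.32/35328.16 = 111.49 in.

x_c = 95.82 in, y_c = 111.49 in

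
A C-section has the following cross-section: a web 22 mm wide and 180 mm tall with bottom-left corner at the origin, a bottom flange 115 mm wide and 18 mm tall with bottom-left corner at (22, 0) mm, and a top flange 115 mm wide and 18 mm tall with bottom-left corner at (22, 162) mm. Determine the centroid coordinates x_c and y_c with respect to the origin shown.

x_c = 46.01 mm, y_c = 90.00 mm

Part | A | x̄ᵢ | ȳᵢ | A·x̄ᵢ | A·ȳᵢ
web | 3960.00 | 11.00 | 90.00 | 43560.00 | 356400.00
bottom flange | 2070.00 | 79.50 | 9.00 | 164565.00 | 18630.00
top flange | 2070.00 | 79.50 | 171.00 | 164565.00 | 353970.00
Σ | 8100.00 |  |  | 372690.00 | 729000.00
x_c = 372690.00 / 8100.00 = 46.01 mm
y_c = 729000.00 / 8100.00 = 90.00 mm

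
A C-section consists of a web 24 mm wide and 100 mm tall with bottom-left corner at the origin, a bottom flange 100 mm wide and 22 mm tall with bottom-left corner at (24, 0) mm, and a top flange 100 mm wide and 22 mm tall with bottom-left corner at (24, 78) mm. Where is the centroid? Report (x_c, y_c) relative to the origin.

x_c = 52.12 mm, y_c = 50.00 mm

Part | A | x̄ᵢ | ȳᵢ | A·x̄ᵢ | A·ȳᵢ
web | 2400.00 | 12.00 | 50.00 | 28800.00 | 120000.00
bottom flange | 2200.00 | 74.00 | 11.00 | 162800.00 | 24200.00
top flange | 2200.00 | 74.00 | 89.00 | 162800.00 | 195800.00
Σ | 6800.00 |  |  | 354400.00 | 340000.00
x_c = 354400.00 / 6800.00 = 52.12 mm
y_c = 340000.00 / 6800.00 = 50.00 mm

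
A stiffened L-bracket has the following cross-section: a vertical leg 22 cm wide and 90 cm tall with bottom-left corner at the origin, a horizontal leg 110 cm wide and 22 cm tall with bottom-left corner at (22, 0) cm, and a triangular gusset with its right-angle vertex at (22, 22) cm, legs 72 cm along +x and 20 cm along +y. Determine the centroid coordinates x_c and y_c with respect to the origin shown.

x_c = 47.12 cm, y_c = 26.63 cm

vertical leg: A = 22 × 90 = 1980.00, centroid at (11.00, 45.00).
horizontal leg: A = 110 × 22 = 2420.00, centroid at (77.00, 11.00).
gusset: A = ½·72·20 = 720.00, centroid at (46.00, 28.67).
ΣA = 5120.00 cm²
ΣAx_c = (1980.00)(11.00) + (2420.00)(77.00) + (720.00)(46.00) = 241240.00 cm³
ΣAy_c = (1980.00)(45.00) + (2420.00)(11.00) + (720.00)(28.67) = 136360.00 cm³
x_c = 241240.00 / 5120.00 = 47.12 cm
y_c = 136360.00 / 5120.00 = 26.63 cm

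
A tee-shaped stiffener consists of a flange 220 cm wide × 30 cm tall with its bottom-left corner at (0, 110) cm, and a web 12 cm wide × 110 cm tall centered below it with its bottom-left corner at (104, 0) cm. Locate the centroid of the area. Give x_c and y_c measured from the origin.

x_c = 110.00 cm, y_c = 113.33 cm

Part | A | x̄ᵢ | ȳᵢ | A·x̄ᵢ | A·ȳᵢ
web | 1320.00 | 110.00 | 55.00 | 145200.00 | 72600.00
flange | 6600.00 | 110.00 | 125.00 | 726000.00 | 825000.00
Σ | 7920.00 |  |  | 871200.00 | 897600.00
x_c = 871200.00 / 7920.00 = 110.00 cm
y_c = 897600.00 / 7920.00 = 113.33 cm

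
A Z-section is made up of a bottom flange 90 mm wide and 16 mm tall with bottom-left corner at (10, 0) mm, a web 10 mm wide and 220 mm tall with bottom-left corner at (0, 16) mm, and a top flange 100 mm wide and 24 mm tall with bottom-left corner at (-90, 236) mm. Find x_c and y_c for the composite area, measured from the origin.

bottom flange: A = 90 × 16 = 1440.00, centroid at (55.00, 8.00).
web: A = 10 × 220 = 2200.00, centroid at (5.00, 126.00).
top flange: A = 100 × 24 = 2400.00, centroid at (-40.00, 248.00).
ΣA = 6040.00 mm²
ΣAx_c = (1440.00)(55.00) + (2200.00)(5.00) + (2400.00)(-40.00) = -5800.00 mm³
ΣAy_c = (1440.00)(8.00) + (2200.00)(126.00) + (2400.00)(248.00) = 883920.00 mm³
x_c = -5800.00 / 6040.00 = -0.96 mm
y_c = 883920.00 / 6040.00 = 146.34 mm

x_c = -0.96 mm, y_c = 146.34 mm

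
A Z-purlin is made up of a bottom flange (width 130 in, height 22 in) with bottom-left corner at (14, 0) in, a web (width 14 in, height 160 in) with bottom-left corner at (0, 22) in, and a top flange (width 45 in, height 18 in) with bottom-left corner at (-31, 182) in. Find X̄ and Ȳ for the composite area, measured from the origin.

bottom flange: A = 130 × 22 = 2860.00, centroid at (79.00, 11.00).
web: A = 14 × 160 = 2240.00, centroid at (7.00, 102.00).
top flange: A = 45 × 18 = 810.00, centroid at (-8.50, 191.00).
ΣA = 5910.00 in², ΣAX̄ = 234735.00 in³, ΣAȲ = 414650.00 in³.
X̄ = 234735.00/5910.00 = 39.72 in; Ȳ = 414650.00/5910.00 = 70.16 in.

X̄ = 39.72 in, Ȳ = 70.16 in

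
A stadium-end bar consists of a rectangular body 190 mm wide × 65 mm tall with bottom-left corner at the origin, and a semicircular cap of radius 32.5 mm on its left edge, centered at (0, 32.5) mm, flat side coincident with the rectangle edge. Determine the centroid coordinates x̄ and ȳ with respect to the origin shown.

rectangular body: A = 190 × 65 = 12350.00, centroid at (95.00, 32.50).
semicircular end: A = ½π·32.5² = 1659.15, centroid at (-13.79, 32.50).
ΣA = 14009.15 mm²
ΣAx̄ = (12350.00)(95.00) + (1659.15)(-13.79) = 1150364.58 mm³
ΣAȳ = (12350.00)(32.50) + (1659.15)(32.50) = 455297.49 mm³
x̄ = 1150364.58 / 14009.15 = 82.12 mm
ȳ = 455297.49 / 14009.15 = 32.50 mm

x̄ = 82.12 mm, ȳ = 32.50 mm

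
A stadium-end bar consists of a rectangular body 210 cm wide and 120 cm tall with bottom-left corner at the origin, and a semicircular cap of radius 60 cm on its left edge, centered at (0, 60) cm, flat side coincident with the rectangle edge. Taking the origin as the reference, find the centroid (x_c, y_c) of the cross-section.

x_c = 81.09 cm, y_c = 60.00 cm

rectangular body: A = 210 × 120 = 25200.00, centroid at (105.00, 60.00).
semicircular end: A = ½π·60² = 5654.87, centroid at (-25.46, 60.00).
ΣA = 30854.87 cm², ΣAx_c = 2502000.00 cm³, ΣAy_c = 1851292.01 cm³.
x_c = 2502000.00/30854.87 = 81.09 cm; y_c = 1851292.01/30854.87 = 60.00 cm.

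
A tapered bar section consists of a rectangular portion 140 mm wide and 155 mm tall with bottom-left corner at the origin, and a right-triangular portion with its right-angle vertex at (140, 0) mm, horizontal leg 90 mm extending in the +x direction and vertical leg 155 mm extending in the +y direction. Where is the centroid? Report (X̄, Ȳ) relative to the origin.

Part | A | x̄ᵢ | ȳᵢ | A·x̄ᵢ | A·ȳᵢ
rectangular portion | 21700.00 | 70.00 | 77.50 | 1519000.00 | 1681750.00
triangular portion | 6975.00 | 170.00 | 51.67 | 1185750.00 | 360375.00
Σ | 28675.00 |  |  | 2704750.00 | 2042125.00
X̄ = 2704750.00 / 28675.00 = 94.32 mm
Ȳ = 2042125.00 / 28675.00 = 71.22 mm

X̄ = 94.32 mm, Ȳ = 71.22 mm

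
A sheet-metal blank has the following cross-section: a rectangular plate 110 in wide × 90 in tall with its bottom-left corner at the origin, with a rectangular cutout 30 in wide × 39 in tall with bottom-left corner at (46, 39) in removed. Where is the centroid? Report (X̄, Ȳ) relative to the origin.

X̄ = 54.20 in, Ȳ = 43.19 in

plate: A = 110 × 90 = 9900.00, centroid at (55.00, 45.00).
hole: A = −(30 × 39) = -1170.00, centroid at (61.00, 58.50).
ΣA = 8730.00 in²
ΣAX̄ = (9900.00)(55.00) + (-1170.00)(61.00) = 473130.00 in³
ΣAȲ = (9900.00)(45.00) + (-1170.00)(58.50) = 377055.00 in³
X̄ = 473130.00 / 8730.00 = 54.20 in
Ȳ = 377055.00 / 8730.00 = 43.19 in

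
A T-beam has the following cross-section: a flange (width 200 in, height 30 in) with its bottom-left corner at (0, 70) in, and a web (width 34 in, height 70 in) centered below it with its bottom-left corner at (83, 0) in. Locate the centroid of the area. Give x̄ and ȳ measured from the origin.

Part | A | x̄ᵢ | ȳᵢ | A·x̄ᵢ | A·ȳᵢ
web | 2380.00 | 100.00 | 35.00 | 238000.00 | 83300.00
flange | 6000.00 | 100.00 | 85.00 | 600000.00 | 510000.00
Σ | 8380.00 |  |  | 838000.00 | 593300.00
x̄ = 838000.00 / 8380.00 = 100.00 in
ȳ = 593300.00 / 8380.00 = 70.80 in

x̄ = 100.00 in, ȳ = 70.80 in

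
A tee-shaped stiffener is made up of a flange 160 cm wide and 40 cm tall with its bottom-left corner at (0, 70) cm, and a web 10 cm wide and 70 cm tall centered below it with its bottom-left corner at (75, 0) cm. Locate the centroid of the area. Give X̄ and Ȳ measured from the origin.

Part | A | x̄ᵢ | ȳᵢ | A·x̄ᵢ | A·ȳᵢ
web | 700.00 | 80.00 | 35.00 | 56000.00 | 24500.00
flange | 6400.00 | 80.00 | 90.00 | 512000.00 | 576000.00
Σ | 7100.00 |  |  | 568000.00 | 600500.00
X̄ = 568000.00 / 7100.00 = 80.00 cm
Ȳ = 600500.00 / 7100.00 = 84.58 cm

X̄ = 80.00 cm, Ȳ = 84.58 cm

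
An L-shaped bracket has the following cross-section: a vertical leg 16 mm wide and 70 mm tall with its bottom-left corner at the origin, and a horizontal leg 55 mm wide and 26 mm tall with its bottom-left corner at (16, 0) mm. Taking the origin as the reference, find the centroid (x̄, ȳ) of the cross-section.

vertical leg: A = 16 × 70 = 1120.00, centroid at (8.00, 35.00).
horizontal leg: A = 55 × 26 = 1430.00, centroid at (43.50, 13.00).
ΣA = 2550.00 mm²
ΣAx̄ = (1120.00)(8.00) + (1430.00)(43.50) = 71165.00 mm³
ΣAȳ = (1120.00)(35.00) + (1430.00)(13.00) = 57790.00 mm³
x̄ = 71165.00 / 2550.00 = 27.91 mm
ȳ = 57790.00 / 2550.00 = 22.66 mm

x̄ = 27.91 mm, ȳ = 22.66 mm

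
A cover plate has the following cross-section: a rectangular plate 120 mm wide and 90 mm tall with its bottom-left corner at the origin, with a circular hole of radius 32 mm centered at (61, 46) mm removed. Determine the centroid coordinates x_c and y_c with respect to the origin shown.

x_c = 59.58 mm, y_c = 44.58 mm

plate: A = 120 × 90 = 10800.00, centroid at (60.00, 45.00).
hole: A = −π·32² = -3216.99, centroid at (61.00, 46.00).
ΣA = 7583.01 mm², ΣAx_c = 451763.56 mm³, ΣAy_c = 338018.42 mm³.
x_c = 451763.56/7583.01 = 59.58 mm; y_c = 338018.42/7583.01 = 44.58 mm.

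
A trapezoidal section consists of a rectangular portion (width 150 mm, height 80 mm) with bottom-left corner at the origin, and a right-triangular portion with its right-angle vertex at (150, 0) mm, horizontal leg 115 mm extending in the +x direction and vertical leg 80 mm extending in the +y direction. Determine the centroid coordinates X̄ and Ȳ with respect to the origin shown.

X̄ = 106.41 mm, Ȳ = 36.31 mm

rectangular portion: A = 150 × 80 = 12000.00, centroid at (75.00, 40.00).
triangular portion: A = ½·115·80 = 4600.00, centroid at (188.33, 26.67).
ΣA = 16600.00 mm², ΣAX̄ = 1766333.33 mm³, ΣAȲ = 602666.67 mm³.
X̄ = 1766333.33/16600.00 = 106.41 mm; Ȳ = 602666.67/16600.00 = 36.31 mm.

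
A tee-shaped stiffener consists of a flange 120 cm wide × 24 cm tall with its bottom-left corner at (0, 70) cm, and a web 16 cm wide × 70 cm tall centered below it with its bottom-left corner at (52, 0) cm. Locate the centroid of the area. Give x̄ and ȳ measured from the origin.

x̄ = 60.00 cm, ȳ = 68.84 cm

Part | A | x̄ᵢ | ȳᵢ | A·x̄ᵢ | A·ȳᵢ
web | 1120.00 | 60.00 | 35.00 | 67200.00 | 39200.00
flange | 2880.00 | 60.00 | 82.00 | 172800.00 | 236160.00
Σ | 4000.00 |  |  | 240000.00 | 275360.00
x̄ = 240000.00 / 4000.00 = 60.00 cm
ȳ = 275360.00 / 4000.00 = 68.84 cm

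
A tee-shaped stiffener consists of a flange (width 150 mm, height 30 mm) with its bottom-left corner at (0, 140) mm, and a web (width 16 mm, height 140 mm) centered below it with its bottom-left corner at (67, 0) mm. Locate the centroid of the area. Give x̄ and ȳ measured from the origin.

web: A = 16 × 140 = 2240.00, centroid at (75.00, 70.00).
flange: A = 150 × 30 = 4500.00, centroid at (75.00, 155.00).
ΣA = 6740.00 mm²
ΣAx̄ = (2240.00)(75.00) + (4500.00)(75.00) = 505500.00 mm³
ΣAȳ = (2240.00)(70.00) + (4500.00)(155.00) = 854300.00 mm³
x̄ = 505500.00 / 6740.00 = 75.00 mm
ȳ = 854300.00 / 6740.00 = 126.75 mm

x̄ = 75.00 mm, ȳ = 126.75 mm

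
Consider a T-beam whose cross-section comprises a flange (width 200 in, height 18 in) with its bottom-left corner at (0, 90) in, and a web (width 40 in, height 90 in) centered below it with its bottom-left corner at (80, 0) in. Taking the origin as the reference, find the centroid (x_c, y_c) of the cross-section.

x_c = 100.00 in, y_c = 72.00 in

web: A = 40 × 90 = 3600.00, centroid at (100.00, 45.00).
flange: A = 200 × 18 = 3600.00, centroid at (100.00, 99.00).
ΣA = 7200.00 in²
ΣAx_c = (3600.00)(100.00) + (3600.00)(100.00) = 720000.00 in³
ΣAy_c = (3600.00)(45.00) + (3600.00)(99.00) = 518400.00 in³
x_c = 720000.00 / 7200.00 = 100.00 in
y_c = 518400.00 / 7200.00 = 72.00 in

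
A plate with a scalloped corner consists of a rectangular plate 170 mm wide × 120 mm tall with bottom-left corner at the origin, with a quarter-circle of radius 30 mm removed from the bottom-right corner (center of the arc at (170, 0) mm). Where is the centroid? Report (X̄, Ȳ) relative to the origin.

plate: A = 170 × 120 = 20400.00, centroid at (85.00, 60.00).
removed quarter-circle: A = −¼π·30² = -706.86, centroid at (157.27, 12.73).
ΣA = 19693.14 mm², ΣAX̄ = 1622834.08 mm³, ΣAȲ = 1215000.00 mm³.
X̄ = 1622834.08/19693.14 = 82.41 mm; Ȳ = 1215000.00/19693.14 = 61.70 mm.

X̄ = 82.41 mm, Ȳ = 61.70 mm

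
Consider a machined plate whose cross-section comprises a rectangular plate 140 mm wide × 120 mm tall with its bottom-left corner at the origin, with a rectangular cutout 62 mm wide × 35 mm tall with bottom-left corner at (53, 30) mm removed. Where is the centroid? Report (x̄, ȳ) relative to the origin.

x̄ = 67.92 mm, ȳ = 61.85 mm

Part | A | x̄ᵢ | ȳᵢ | A·x̄ᵢ | A·ȳᵢ
plate | 16800.00 | 70.00 | 60.00 | 1176000.00 | 1008000.00
hole | -2170.00 | 84.00 | 47.50 | -182280.00 | -103075.00
Σ | 14630.00 |  |  | 993720.00 | 904925.00
x̄ = 993720.00 / 14630.00 = 67.92 mm
ȳ = 904925.00 / 14630.00 = 61.85 mm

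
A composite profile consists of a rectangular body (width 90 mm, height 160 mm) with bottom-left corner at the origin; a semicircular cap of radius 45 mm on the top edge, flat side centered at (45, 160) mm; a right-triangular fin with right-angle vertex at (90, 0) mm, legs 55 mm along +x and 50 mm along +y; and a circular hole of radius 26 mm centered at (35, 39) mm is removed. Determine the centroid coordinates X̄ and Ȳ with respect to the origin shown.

Part | A | x̄ᵢ | ȳᵢ | A·x̄ᵢ | A·ȳᵢ
rectangular body | 14400.00 | 45.00 | 80.00 | 648000.00 | 1152000.00
semicircular top | 3180.86 | 45.00 | 179.10 | 143138.82 | 569688.01
triangular fin | 1375.00 | 108.33 | 16.67 | 148958.33 | 22916.67
hole | -2123.72 | 35.00 | 39.00 | -74330.08 | -82824.95
Σ | 16832.15 |  |  | 865767.07 | 1661779.73
X̄ = 865767.07 / 16832.15 = 51.44 mm
Ȳ = 1661779.73 / 16832.15 = 98.73 mm

X̄ = 51.44 mm, Ȳ = 98.73 mm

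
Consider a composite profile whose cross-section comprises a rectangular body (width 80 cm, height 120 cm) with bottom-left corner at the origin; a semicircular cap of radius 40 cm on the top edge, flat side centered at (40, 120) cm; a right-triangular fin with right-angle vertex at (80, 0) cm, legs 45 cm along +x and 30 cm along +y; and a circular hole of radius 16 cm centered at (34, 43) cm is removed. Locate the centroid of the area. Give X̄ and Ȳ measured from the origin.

rectangular body: A = 80 × 120 = 9600.00, centroid at (40.00, 60.00).
semicircular top: A = ½π·40² = 2513.27, centroid at (40.00, 136.98).
triangular fin: A = ½·45·30 = 675.00, centroid at (95.00, 10.00).
hole: A = −π·16² = -804.25, centroid at (34.00, 43.00).
ΣA = 11984.03 cm²
ΣAX̄ = (9600.00)(40.00) + (2513.27)(40.00) + (675.00)(95.00) + (-804.25)(34.00) = 521311.54 cm³
ΣAȲ = (9600.00)(60.00) + (2513.27)(136.98) + (675.00)(10.00) + (-804.25)(43.00) = 892426.91 cm³
X̄ = 521311.54 / 11984.03 = 43.50 cm
Ȳ = 892426.91 / 11984.03 = 74.47 cm

X̄ = 43.50 cm, Ȳ = 74.47 cm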